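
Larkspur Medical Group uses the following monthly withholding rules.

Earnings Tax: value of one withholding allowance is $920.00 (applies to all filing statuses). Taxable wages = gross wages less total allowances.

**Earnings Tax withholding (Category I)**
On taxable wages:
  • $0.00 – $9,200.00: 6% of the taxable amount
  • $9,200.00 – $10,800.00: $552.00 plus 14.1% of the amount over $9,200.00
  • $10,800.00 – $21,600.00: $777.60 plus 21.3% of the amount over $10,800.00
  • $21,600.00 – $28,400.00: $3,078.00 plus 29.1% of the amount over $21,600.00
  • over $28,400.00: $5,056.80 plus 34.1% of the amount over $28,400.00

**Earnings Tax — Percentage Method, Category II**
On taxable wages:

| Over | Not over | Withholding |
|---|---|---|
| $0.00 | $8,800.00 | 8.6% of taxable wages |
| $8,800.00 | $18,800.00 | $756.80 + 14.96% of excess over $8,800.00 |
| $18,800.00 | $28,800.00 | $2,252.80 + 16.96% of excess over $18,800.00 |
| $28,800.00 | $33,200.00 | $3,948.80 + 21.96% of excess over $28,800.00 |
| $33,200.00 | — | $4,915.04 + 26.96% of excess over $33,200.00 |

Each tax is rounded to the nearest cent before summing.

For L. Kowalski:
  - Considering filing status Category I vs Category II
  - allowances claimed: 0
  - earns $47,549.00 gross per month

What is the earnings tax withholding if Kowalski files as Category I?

Earnings Tax (Category I): taxable = $47,549.00
  $5,056.80 + 34.1% × ($47,549.00 − $28,400.00) = $5,056.80 + 34.1% × $19,149.00 = $11,586.61

$11,586.61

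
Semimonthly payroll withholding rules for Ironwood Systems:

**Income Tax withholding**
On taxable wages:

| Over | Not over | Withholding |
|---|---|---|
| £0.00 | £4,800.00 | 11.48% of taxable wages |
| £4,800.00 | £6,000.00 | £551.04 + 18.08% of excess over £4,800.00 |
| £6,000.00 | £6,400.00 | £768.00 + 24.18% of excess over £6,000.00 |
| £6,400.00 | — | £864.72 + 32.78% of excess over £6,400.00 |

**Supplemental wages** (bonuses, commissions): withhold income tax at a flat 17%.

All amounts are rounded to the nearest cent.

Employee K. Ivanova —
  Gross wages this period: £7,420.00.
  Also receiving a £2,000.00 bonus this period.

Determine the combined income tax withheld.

Income Tax: taxable = £7,420.00
  £864.72 + 32.78% × (£7,420.00 − £6,400.00) = £864.72 + 32.78% × £1,020.00 = £1,199.08
Supplemental (17% flat on bonus): 17% × £2,000.00 = £340.00
Total income tax: £1,199.08 + £340.00 = £1,539.08

£1,539.08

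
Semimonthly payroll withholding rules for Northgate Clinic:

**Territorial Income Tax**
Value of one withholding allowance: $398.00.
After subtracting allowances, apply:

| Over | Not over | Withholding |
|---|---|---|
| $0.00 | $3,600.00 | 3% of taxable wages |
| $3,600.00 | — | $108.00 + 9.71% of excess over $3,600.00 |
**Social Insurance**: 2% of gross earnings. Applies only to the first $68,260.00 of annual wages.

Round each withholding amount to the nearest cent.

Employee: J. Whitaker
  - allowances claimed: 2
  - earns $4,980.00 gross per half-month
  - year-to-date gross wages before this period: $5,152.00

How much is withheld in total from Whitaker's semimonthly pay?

Territorial Income Tax: taxable = $4,980.00 − 2×$398.00 = $4,184.00
  $108.00 + 9.71% × ($4,184.00 − $3,600.00) = $108.00 + 9.71% × $584.00 = $164.71
Social Insurance: 2% × $4,980.00 = $99.60
Total: $164.71 + $99.60 = $264.31

$264.31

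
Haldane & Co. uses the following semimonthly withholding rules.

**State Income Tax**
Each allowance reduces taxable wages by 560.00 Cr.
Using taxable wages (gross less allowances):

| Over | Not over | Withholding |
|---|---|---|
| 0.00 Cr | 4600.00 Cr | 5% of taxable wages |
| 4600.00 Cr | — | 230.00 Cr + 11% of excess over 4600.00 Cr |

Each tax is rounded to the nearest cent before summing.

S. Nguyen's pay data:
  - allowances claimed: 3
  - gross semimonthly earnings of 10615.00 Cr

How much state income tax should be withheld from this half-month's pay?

706.85 Cr

State Income Tax: taxable = 10615.00 Cr − 3×560.00 Cr = 8935.00 Cr
  230.00 Cr + 11% × (8935.00 Cr − 4600.00 Cr) = 230.00 Cr + 11% × 4335.00 Cr = 706.85 Cr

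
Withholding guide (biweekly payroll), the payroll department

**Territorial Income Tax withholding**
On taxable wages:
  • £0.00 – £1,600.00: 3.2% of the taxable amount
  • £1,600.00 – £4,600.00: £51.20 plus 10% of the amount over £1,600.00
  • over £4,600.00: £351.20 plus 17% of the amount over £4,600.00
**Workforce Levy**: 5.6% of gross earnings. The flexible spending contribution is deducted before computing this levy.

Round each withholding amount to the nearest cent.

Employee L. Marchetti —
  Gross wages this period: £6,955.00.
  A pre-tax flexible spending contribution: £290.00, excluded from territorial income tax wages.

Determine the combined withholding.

Territorial Income Tax: taxable = £6,955.00 − £290.00 = £6,665.00
  £351.20 + 17% × (£6,665.00 − £4,600.00) = £351.20 + 17% × £2,065.00 = £702.25
Workforce Levy: 5.6% × £6,665.00 = £373.24
Total: £702.25 + £373.24 = £1,075.49

£1,075.49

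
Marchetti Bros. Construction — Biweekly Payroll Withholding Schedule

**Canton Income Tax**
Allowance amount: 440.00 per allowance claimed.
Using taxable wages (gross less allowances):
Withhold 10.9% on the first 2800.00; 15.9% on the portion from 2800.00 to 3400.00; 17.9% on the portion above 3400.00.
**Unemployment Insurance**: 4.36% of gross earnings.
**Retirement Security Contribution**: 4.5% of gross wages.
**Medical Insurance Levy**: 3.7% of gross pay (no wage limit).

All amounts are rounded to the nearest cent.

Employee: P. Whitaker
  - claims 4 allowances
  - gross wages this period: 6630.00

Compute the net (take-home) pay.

Canton Income Tax: taxable = 6630.00 − 4×440.00 = 4870.00
  400.60 + 17.9% × (4870.00 − 3400.00) = 400.60 + 17.9% × 1470.00 = 663.73
Unemployment Insurance: 4.36% × 6630.00 = 289.07
Retirement Security Contribution: 4.5% × 6630.00 = 298.35
Medical Insurance Levy: 3.7% × 6630.00 = 245.31
Total withheld: 663.73 + 289.07 + 298.35 + 245.31 = 1496.46
Net pay: 6630.00 − 1496.46 = 5133.54

5133.54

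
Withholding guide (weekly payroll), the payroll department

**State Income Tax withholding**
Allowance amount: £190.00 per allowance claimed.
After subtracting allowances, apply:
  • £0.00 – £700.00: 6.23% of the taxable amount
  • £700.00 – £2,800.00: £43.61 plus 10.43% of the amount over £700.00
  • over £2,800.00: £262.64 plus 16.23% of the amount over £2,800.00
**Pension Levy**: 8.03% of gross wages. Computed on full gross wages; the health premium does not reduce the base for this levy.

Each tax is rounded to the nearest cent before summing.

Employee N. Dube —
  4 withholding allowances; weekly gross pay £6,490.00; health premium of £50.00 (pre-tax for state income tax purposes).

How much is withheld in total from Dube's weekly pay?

State Income Tax: taxable = £6,490.00 − £50.00 − 4×£190.00 = £5,680.00
  £262.64 + 16.23% × (£5,680.00 − £2,800.00) = £262.64 + 16.23% × £2,880.00 = £730.06
Pension Levy: 8.03% × £6,490.00 = £521.15
Total: £730.06 + £521.15 = £1,251.21

£1,251.21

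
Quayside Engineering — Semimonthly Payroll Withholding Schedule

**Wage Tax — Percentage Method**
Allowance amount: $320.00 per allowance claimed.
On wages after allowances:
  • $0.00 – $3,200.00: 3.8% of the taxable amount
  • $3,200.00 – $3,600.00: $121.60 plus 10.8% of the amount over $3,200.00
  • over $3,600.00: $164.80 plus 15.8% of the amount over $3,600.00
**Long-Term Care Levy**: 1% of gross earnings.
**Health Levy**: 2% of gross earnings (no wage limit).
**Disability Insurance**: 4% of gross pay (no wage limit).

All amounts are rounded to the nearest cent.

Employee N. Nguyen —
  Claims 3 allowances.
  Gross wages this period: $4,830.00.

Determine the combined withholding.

$545.56

Wage Tax: taxable = $4,830.00 − 3×$320.00 = $3,870.00
  $164.80 + 15.8% × ($3,870.00 − $3,600.00) = $164.80 + 15.8% × $270.00 = $207.46
Long-Term Care Levy: 1% × $4,830.00 = $48.30
Health Levy: 2% × $4,830.00 = $96.60
Disability Insurance: 4% × $4,830.00 = $193.20
Total: $207.46 + $48.30 + $96.60 + $193.20 = $545.56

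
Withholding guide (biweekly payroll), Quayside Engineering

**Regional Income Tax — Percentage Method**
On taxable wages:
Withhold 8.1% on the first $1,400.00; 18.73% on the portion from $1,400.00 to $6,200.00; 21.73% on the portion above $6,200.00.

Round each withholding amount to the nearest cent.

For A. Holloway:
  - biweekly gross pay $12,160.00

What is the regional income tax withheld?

$2,307.55

Regional Income Tax: taxable = $12,160.00
  $1,012.44 + 21.73% × ($12,160.00 − $6,200.00) = $1,012.44 + 21.73% × $5,960.00 = $2,307.55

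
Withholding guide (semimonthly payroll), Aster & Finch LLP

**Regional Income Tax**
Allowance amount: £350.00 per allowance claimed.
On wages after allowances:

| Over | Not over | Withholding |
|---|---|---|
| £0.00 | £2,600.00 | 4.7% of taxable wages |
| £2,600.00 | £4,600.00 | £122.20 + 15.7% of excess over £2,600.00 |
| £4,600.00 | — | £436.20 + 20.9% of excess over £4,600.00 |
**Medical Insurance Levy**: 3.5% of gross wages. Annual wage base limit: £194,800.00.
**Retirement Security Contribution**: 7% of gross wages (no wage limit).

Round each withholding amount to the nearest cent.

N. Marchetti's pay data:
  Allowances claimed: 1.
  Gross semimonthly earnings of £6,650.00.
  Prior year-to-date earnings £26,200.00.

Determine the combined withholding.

£1,489.75

Regional Income Tax: taxable = £6,650.00 − 1×£350.00 = £6,300.00
  £436.20 + 20.9% × (£6,300.00 − £4,600.00) = £436.20 + 20.9% × £1,700.00 = £791.50
Medical Insurance Levy: 3.5% × £6,650.00 = £232.75
Retirement Security Contribution: 7% × £6,650.00 = £465.50
Total: £791.50 + £232.75 + £465.50 = £1,489.75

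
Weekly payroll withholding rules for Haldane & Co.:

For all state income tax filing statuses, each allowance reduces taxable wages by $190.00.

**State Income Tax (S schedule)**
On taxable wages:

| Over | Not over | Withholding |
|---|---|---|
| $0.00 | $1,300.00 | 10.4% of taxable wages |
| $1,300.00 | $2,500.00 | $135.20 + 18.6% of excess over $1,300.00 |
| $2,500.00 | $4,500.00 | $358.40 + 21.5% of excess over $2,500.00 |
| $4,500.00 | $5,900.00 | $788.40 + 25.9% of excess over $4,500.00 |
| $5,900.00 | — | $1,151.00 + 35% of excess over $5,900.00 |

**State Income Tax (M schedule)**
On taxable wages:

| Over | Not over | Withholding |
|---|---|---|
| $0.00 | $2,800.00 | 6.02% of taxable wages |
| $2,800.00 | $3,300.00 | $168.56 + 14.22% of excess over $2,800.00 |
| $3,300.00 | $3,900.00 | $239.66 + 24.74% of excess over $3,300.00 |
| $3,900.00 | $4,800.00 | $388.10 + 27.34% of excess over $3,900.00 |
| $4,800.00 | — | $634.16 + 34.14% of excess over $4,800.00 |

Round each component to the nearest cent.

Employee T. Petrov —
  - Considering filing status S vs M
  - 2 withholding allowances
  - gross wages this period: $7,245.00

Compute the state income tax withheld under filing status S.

State Income Tax (S): taxable = $7,245.00 − 2×$190.00 = $6,865.00
  $1,151.00 + 35% × ($6,865.00 − $5,900.00) = $1,151.00 + 35% × $965.00 = $1,488.75

$1,488.75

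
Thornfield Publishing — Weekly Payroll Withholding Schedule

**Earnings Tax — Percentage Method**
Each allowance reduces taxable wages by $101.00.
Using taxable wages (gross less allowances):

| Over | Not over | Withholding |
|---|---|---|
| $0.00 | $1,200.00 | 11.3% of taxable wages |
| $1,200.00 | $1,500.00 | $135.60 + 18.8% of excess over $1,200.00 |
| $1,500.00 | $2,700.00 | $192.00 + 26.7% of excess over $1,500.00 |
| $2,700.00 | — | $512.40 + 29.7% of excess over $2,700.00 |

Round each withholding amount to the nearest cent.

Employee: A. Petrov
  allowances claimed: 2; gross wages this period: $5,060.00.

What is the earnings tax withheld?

$1,153.33

Earnings Tax: taxable = $5,060.00 − 2×$101.00 = $4,858.00
  $512.40 + 29.7% × ($4,858.00 − $2,700.00) = $512.40 + 29.7% × $2,158.00 = $1,153.33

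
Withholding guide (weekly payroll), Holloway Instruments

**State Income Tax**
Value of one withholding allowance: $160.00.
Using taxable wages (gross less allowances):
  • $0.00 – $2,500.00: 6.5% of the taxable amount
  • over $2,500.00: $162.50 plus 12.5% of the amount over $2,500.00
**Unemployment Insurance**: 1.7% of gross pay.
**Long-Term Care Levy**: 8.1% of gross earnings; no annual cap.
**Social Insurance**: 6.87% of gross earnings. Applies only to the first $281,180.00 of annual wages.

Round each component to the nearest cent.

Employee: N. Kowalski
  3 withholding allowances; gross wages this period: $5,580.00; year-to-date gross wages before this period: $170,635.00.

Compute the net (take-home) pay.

State Income Tax: taxable = $5,580.00 − 3×$160.00 = $5,100.00
  $162.50 + 12.5% × ($5,100.00 − $2,500.00) = $162.50 + 12.5% × $2,600.00 = $487.50
Unemployment Insurance: 1.7% × $5,580.00 = $94.86
Long-Term Care Levy: 8.1% × $5,580.00 = $451.98
Social Insurance: 6.87% × $5,580.00 = $383.35
Total withheld: $487.50 + $94.86 + $451.98 + $383.35 = $1,417.69
Net pay: $5,580.00 − $1,417.69 = $4,162.31

$4,162.31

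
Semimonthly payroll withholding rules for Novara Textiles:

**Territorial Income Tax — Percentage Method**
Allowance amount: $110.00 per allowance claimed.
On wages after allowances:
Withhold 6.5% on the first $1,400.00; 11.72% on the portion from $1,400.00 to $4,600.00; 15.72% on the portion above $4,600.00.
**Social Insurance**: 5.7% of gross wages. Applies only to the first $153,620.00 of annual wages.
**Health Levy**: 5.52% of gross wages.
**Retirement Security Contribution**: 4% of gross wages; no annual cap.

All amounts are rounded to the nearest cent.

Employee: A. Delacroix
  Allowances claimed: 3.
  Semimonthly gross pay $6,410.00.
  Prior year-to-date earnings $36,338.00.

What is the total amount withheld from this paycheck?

$1,674.30

Territorial Income Tax: taxable = $6,410.00 − 3×$110.00 = $6,080.00
  $466.04 + 15.72% × ($6,080.00 − $4,600.00) = $466.04 + 15.72% × $1,480.00 = $698.70
Social Insurance: 5.7% × $6,410.00 = $365.37
Health Levy: 5.52% × $6,410.00 = $353.83
Retirement Security Contribution: 4% × $6,410.00 = $256.40
Total: $698.70 + $365.37 + $353.83 + $256.40 = $1,674.30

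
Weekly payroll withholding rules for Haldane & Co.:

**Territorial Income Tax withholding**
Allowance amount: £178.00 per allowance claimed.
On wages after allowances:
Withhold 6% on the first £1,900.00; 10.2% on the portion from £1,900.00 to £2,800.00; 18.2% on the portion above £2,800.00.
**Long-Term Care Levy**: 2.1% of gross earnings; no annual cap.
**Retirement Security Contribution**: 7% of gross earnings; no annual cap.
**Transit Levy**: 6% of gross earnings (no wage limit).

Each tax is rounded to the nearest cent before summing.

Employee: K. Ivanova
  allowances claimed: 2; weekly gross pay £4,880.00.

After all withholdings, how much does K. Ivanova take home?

Territorial Income Tax: taxable = £4,880.00 − 2×£178.00 = £4,524.00
  £205.80 + 18.2% × (£4,524.00 − £2,800.00) = £205.80 + 18.2% × £1,724.00 = £519.57
Long-Term Care Levy: 2.1% × £4,880.00 = £102.48
Retirement Security Contribution: 7% × £4,880.00 = £341.60
Transit Levy: 6% × £4,880.00 = £292.80
Total withheld: £519.57 + £102.48 + £341.60 + £292.80 = £1,256.45
Net pay: £4,880.00 − £1,256.45 = £3,623.55

£3,623.55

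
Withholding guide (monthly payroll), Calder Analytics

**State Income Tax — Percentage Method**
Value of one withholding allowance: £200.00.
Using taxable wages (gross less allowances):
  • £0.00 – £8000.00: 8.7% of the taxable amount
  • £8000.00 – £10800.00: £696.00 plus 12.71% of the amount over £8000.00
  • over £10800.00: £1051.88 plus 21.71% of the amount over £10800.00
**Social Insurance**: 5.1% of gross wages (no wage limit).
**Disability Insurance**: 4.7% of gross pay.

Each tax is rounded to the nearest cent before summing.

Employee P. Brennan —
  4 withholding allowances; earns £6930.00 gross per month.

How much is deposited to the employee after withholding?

£5717.55

State Income Tax: taxable = £6930.00 − 4×£200.00 = £6130.00
  8.7% × £6130.00 = £533.31
Social Insurance: 5.1% × £6930.00 = £353.43
Disability Insurance: 4.7% × £6930.00 = £325.71
Total withheld: £533.31 + £353.43 + £325.71 = £1212.45
Net pay: £6930.00 − £1212.45 = £5717.55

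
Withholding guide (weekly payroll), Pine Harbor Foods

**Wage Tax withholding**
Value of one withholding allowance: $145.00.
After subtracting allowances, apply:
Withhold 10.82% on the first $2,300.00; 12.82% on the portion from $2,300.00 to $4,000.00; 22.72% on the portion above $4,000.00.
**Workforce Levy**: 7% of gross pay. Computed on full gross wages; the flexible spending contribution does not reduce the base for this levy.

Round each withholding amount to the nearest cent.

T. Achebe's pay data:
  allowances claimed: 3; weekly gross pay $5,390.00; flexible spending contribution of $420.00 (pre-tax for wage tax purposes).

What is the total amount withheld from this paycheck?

$965.65

Wage Tax: taxable = $5,390.00 − $420.00 − 3×$145.00 = $4,535.00
  $466.80 + 22.72% × ($4,535.00 − $4,000.00) = $466.80 + 22.72% × $535.00 = $588.35
Workforce Levy: 7% × $5,390.00 = $377.30
Total: $588.35 + $377.30 = $965.65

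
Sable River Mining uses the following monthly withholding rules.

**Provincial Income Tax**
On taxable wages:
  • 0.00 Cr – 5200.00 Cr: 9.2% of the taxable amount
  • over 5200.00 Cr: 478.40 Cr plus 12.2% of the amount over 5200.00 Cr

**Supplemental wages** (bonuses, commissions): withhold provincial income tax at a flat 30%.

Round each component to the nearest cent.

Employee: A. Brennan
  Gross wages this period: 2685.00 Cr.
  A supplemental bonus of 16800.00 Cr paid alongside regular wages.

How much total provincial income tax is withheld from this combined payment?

5287.02 Cr

Provincial Income Tax: taxable = 2685.00 Cr
  9.2% × 2685.00 Cr = 247.02 Cr
Supplemental (30% flat on bonus): 30% × 16800.00 Cr = 5040.00 Cr
Total provincial income tax: 247.02 Cr + 5040.00 Cr = 5287.02 Cr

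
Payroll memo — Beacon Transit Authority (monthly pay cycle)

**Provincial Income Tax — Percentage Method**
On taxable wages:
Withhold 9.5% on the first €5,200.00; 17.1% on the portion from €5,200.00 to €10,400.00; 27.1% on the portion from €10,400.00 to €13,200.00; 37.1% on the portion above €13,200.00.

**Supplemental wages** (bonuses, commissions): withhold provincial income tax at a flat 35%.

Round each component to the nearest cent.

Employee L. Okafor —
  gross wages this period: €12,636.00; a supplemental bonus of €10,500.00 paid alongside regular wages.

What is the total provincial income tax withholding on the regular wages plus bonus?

Provincial Income Tax: taxable = €12,636.00
  €1,383.20 + 27.1% × (€12,636.00 − €10,400.00) = €1,383.20 + 27.1% × €2,236.00 = €1,989.16
Supplemental (35% flat on bonus): 35% × €10,500.00 = €3,675.00
Total provincial income tax: €1,989.16 + €3,675.00 = €5,664.16

€5,664.16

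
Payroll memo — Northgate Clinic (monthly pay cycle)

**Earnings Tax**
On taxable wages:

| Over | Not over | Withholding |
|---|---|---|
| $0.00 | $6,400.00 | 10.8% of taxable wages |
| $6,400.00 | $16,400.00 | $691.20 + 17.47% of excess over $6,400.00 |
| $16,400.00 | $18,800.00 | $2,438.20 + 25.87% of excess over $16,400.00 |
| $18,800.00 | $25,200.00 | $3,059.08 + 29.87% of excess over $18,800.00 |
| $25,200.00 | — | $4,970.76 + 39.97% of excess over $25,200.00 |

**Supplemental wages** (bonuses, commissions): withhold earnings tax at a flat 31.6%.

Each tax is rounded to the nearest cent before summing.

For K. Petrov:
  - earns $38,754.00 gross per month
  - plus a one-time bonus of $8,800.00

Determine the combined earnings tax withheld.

$13,169.09

Earnings Tax: taxable = $38,754.00
  $4,970.76 + 39.97% × ($38,754.00 − $25,200.00) = $4,970.76 + 39.97% × $13,554.00 = $10,388.29
Supplemental (31.6% flat on bonus): 31.6% × $8,800.00 = $2,780.80
Total earnings tax: $10,388.29 + $2,780.80 = $13,169.09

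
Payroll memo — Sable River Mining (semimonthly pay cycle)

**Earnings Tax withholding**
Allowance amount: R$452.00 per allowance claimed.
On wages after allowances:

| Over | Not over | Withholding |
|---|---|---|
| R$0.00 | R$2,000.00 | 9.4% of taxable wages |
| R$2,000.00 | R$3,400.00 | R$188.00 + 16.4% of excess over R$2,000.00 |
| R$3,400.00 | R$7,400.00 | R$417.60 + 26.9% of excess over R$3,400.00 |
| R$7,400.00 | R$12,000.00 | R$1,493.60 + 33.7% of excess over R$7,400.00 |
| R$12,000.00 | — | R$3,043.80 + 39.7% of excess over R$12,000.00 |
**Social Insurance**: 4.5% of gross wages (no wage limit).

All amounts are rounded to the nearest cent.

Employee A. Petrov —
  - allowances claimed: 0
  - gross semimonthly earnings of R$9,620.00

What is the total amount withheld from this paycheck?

Earnings Tax: taxable = R$9,620.00
  R$1,493.60 + 33.7% × (R$9,620.00 − R$7,400.00) = R$1,493.60 + 33.7% × R$2,220.00 = R$2,241.74
Social Insurance: 4.5% × R$9,620.00 = R$432.90
Total: R$2,241.74 + R$432.90 = R$2,674.64

R$2,674.64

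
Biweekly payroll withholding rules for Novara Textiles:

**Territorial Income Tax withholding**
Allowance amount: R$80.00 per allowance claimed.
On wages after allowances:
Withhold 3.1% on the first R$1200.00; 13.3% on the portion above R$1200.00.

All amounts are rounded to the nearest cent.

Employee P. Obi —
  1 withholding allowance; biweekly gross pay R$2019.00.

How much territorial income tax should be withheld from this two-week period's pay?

R$135.49

Territorial Income Tax: taxable = R$2019.00 − 1×R$80.00 = R$1939.00
  R$37.20 + 13.3% × (R$1939.00 − R$1200.00) = R$37.20 + 13.3% × R$739.00 = R$135.49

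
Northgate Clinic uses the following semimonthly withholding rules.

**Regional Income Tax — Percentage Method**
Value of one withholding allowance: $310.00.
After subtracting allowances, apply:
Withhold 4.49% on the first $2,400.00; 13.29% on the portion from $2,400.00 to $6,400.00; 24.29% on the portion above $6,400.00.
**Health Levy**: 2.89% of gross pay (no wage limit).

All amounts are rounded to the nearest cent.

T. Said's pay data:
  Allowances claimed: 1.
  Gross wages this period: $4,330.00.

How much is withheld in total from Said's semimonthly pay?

$448.20

Regional Income Tax: taxable = $4,330.00 − 1×$310.00 = $4,020.00
  $107.76 + 13.29% × ($4,020.00 − $2,400.00) = $107.76 + 13.29% × $1,620.00 = $323.06
Health Levy: 2.89% × $4,330.00 = $125.14
Total: $323.06 + $125.14 = $448.20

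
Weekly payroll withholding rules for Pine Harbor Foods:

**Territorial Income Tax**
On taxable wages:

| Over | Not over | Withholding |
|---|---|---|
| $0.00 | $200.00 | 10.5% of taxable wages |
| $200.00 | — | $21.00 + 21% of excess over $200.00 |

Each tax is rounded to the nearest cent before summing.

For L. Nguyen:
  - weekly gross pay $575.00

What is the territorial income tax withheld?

$99.75

Territorial Income Tax: taxable = $575.00
  $21.00 + 21% × ($575.00 − $200.00) = $21.00 + 21% × $375.00 = $99.75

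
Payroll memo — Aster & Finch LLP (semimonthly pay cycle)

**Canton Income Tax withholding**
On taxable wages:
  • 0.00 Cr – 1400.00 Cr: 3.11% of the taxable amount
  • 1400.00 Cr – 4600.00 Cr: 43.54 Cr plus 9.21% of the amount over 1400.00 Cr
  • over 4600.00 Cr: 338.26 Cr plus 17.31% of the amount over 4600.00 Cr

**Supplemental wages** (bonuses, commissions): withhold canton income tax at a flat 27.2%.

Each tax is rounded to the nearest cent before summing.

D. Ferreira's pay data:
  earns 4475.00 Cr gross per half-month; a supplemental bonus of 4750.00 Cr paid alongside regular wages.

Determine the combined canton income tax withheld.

1618.75 Cr

Canton Income Tax: taxable = 4475.00 Cr
  43.54 Cr + 9.21% × (4475.00 Cr − 1400.00 Cr) = 43.54 Cr + 9.21% × 3075.00 Cr = 326.75 Cr
Supplemental (27.2% flat on bonus): 27.2% × 4750.00 Cr = 1292.00 Cr
Total canton income tax: 326.75 Cr + 1292.00 Cr = 1618.75 Cr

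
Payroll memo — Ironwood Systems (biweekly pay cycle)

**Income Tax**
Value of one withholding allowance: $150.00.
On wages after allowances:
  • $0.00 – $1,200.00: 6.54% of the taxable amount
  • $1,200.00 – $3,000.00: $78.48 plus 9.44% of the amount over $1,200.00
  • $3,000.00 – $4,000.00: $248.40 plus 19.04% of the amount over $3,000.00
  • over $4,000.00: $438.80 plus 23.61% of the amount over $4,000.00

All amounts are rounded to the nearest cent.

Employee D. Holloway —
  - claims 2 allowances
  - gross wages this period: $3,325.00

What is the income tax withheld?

Income Tax: taxable = $3,325.00 − 2×$150.00 = $3,025.00
  $248.40 + 19.04% × ($3,025.00 − $3,000.00) = $248.40 + 19.04% × $25.00 = $253.16

$253.16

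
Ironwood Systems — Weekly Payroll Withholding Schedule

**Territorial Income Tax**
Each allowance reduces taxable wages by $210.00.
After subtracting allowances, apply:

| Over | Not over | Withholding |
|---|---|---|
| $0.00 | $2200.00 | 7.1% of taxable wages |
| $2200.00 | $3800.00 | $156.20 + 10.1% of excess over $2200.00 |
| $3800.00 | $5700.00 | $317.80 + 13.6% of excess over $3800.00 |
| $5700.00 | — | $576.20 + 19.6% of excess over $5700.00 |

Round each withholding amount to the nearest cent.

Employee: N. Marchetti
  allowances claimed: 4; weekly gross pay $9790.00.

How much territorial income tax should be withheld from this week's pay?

$1213.20

Territorial Income Tax: taxable = $9790.00 − 4×$210.00 = $8950.00
  $576.20 + 19.6% × ($8950.00 − $5700.00) = $576.20 + 19.6% × $3250.00 = $1213.20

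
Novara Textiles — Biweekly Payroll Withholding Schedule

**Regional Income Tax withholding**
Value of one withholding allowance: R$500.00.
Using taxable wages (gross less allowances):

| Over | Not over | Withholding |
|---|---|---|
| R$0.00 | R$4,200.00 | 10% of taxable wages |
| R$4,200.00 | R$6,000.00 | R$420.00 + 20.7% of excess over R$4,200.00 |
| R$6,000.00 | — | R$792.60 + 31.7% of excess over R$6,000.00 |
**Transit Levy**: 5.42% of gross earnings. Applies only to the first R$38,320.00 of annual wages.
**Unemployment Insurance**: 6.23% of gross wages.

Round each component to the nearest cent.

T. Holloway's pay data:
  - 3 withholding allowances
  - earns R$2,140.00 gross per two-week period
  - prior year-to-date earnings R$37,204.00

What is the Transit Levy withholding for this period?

Transit Levy: cap R$38,320.00 − YTD R$37,204.00 = R$1,116.00 subject; 5.42% × R$1,116.00 = R$60.49

R$60.49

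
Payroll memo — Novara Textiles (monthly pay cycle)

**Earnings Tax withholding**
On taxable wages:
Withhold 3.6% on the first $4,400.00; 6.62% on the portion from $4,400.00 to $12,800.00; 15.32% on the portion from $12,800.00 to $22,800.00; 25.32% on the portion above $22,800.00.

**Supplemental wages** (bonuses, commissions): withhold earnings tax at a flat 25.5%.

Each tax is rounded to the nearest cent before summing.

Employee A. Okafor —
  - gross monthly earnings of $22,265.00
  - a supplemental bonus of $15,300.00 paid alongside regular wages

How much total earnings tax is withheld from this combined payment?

$6,066.02

Earnings Tax: taxable = $22,265.00
  $714.48 + 15.32% × ($22,265.00 − $12,800.00) = $714.48 + 15.32% × $9,465.00 = $2,164.52
Supplemental (25.5% flat on bonus): 25.5% × $15,300.00 = $3,901.50
Total earnings tax: $2,164.52 + $3,901.50 = $6,066.02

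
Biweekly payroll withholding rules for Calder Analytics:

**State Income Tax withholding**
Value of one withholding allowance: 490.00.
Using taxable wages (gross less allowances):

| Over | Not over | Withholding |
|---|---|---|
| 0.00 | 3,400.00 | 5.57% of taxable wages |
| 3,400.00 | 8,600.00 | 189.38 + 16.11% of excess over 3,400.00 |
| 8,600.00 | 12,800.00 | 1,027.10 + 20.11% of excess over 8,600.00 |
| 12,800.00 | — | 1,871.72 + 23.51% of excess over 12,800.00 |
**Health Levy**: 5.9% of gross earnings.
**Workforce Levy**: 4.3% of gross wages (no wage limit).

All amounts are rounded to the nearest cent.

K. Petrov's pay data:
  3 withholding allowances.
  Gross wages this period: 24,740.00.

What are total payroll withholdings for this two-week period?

6,856.70

State Income Tax: taxable = 24,740.00 − 3×490.00 = 23,270.00
  1,871.72 + 23.51% × (23,270.00 − 12,800.00) = 1,871.72 + 23.51% × 10,470.00 = 4,333.22
Health Levy: 5.9% × 24,740.00 = 1,459.66
Workforce Levy: 4.3% × 24,740.00 = 1,063.82
Total: 4,333.22 + 1,459.66 + 1,063.82 = 6,856.70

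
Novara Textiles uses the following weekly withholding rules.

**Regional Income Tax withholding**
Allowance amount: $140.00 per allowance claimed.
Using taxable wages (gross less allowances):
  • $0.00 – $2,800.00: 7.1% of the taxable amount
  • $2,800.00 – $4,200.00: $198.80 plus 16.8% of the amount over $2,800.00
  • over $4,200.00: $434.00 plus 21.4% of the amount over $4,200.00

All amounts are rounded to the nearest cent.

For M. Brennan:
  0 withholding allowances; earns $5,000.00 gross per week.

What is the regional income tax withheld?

$605.20

Regional Income Tax: taxable = $5,000.00
  $434.00 + 21.4% × ($5,000.00 − $4,200.00) = $434.00 + 21.4% × $800.00 = $605.20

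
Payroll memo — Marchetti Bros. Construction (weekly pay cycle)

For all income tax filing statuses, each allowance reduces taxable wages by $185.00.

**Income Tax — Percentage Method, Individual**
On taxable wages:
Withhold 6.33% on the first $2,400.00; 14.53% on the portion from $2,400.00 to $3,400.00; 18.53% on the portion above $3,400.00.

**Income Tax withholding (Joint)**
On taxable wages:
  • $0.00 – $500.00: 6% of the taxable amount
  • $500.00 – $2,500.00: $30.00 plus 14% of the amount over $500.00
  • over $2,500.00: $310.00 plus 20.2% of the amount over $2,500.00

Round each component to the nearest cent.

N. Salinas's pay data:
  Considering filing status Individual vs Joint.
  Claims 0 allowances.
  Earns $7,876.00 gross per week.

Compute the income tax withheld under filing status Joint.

$1,395.95

Income Tax (Joint): taxable = $7,876.00
  $310.00 + 20.2% × ($7,876.00 − $2,500.00) = $310.00 + 20.2% × $5,376.00 = $1,395.95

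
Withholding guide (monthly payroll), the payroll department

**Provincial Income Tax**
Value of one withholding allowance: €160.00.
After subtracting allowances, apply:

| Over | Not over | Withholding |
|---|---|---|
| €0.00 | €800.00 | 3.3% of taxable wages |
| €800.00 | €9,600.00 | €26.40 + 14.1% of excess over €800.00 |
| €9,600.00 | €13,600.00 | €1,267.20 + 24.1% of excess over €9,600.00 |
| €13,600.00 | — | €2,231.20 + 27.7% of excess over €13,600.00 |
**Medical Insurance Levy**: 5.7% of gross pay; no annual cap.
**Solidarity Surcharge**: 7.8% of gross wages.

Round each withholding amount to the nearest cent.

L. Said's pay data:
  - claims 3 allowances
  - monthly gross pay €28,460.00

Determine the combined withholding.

Provincial Income Tax: taxable = €28,460.00 − 3×€160.00 = €27,980.00
  €2,231.20 + 27.7% × (€27,980.00 − €13,600.00) = €2,231.20 + 27.7% × €14,380.00 = €6,214.46
Medical Insurance Levy: 5.7% × €28,460.00 = €1,622.22
Solidarity Surcharge: 7.8% × €28,460.00 = €2,219.88
Total: €6,214.46 + €1,622.22 + €2,219.88 = €10,056.56

€10,056.56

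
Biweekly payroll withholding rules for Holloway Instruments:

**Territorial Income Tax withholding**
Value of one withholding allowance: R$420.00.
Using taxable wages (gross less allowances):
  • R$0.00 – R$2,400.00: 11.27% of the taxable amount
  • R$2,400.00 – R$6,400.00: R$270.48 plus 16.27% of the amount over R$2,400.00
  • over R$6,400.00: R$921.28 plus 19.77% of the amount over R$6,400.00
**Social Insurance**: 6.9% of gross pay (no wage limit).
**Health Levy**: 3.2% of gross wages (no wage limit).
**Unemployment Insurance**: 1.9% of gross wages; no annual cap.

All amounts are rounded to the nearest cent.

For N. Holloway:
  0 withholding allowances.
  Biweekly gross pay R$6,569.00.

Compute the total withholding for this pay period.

Territorial Income Tax: taxable = R$6,569.00
  R$921.28 + 19.77% × (R$6,569.00 − R$6,400.00) = R$921.28 + 19.77% × R$169.00 = R$954.69
Social Insurance: 6.9% × R$6,569.00 = R$453.26
Health Levy: 3.2% × R$6,569.00 = R$210.21
Unemployment Insurance: 1.9% × R$6,569.00 = R$124.81
Total: R$954.69 + R$453.26 + R$210.21 + R$124.81 = R$1,742.97

R$1,742.97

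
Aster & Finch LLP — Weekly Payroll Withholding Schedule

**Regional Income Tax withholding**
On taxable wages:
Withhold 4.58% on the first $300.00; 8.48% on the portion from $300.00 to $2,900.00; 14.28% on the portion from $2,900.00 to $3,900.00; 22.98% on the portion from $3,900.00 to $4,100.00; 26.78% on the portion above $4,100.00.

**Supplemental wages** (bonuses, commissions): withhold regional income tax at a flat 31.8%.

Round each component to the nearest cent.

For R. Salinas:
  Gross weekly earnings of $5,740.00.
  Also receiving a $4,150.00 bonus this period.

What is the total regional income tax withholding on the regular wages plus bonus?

Regional Income Tax: taxable = $5,740.00
  $422.98 + 26.78% × ($5,740.00 − $4,100.00) = $422.98 + 26.78% × $1,640.00 = $862.17
Supplemental (31.8% flat on bonus): 31.8% × $4,150.00 = $1,319.70
Total regional income tax: $862.17 + $1,319.70 = $2,181.87

$2,181.87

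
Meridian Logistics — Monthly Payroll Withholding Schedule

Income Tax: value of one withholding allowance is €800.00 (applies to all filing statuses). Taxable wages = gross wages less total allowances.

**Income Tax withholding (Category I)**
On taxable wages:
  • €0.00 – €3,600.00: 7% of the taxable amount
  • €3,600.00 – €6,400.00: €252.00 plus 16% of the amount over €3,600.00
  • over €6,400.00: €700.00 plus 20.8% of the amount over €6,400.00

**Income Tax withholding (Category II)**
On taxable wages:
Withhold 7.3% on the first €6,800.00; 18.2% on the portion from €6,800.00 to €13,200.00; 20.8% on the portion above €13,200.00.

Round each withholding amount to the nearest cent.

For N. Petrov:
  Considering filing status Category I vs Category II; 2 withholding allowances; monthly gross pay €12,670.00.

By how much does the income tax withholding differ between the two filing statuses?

Income Tax (Category I): taxable = €12,670.00 − 2×€800.00 = €11,070.00
  €700.00 + 20.8% × (€11,070.00 − €6,400.00) = €700.00 + 20.8% × €4,670.00 = €1,671.36
Income Tax (Category II): taxable = €12,670.00 − 2×€800.00 = €11,070.00
  €496.40 + 18.2% × (€11,070.00 − €6,800.00) = €496.40 + 18.2% × €4,270.00 = €1,273.54
Difference: |€1,671.36 − €1,273.54| = €397.82 (higher under Category I)

€397.82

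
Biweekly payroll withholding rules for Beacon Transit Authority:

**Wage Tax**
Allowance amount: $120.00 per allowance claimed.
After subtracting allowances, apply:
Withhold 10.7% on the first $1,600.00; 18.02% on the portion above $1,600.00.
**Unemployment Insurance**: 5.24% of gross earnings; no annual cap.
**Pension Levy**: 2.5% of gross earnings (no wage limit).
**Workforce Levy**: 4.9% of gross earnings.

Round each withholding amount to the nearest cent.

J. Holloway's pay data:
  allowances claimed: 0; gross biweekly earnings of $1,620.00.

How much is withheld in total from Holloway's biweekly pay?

Wage Tax: taxable = $1,620.00
  $171.20 + 18.02% × ($1,620.00 − $1,600.00) = $171.20 + 18.02% × $20.00 = $174.80
Unemployment Insurance: 5.24% × $1,620.00 = $84.89
Pension Levy: 2.5% × $1,620.00 = $40.50
Workforce Levy: 4.9% × $1,620.00 = $79.38
Total: $174.80 + $84.89 + $40.50 + $79.38 = $379.57

$379.57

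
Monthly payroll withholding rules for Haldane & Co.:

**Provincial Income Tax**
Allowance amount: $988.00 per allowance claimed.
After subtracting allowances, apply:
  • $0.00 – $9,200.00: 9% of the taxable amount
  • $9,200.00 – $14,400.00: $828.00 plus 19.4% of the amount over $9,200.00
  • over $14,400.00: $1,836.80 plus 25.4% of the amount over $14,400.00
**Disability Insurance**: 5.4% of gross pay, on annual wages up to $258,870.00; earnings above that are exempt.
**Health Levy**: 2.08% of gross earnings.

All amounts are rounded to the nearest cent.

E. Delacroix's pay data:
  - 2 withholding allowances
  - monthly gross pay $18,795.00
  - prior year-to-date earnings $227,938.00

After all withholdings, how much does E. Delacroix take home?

$14,937.90

Provincial Income Tax: taxable = $18,795.00 − 2×$988.00 = $16,819.00
  $1,836.80 + 25.4% × ($16,819.00 − $14,400.00) = $1,836.80 + 25.4% × $2,419.00 = $2,451.23
Disability Insurance: 5.4% × $18,795.00 = $1,014.93
Health Levy: 2.08% × $18,795.00 = $390.94
Total withheld: $2,451.23 + $1,014.93 + $390.94 = $3,857.10
Net pay: $18,795.00 − $3,857.10 = $14,937.90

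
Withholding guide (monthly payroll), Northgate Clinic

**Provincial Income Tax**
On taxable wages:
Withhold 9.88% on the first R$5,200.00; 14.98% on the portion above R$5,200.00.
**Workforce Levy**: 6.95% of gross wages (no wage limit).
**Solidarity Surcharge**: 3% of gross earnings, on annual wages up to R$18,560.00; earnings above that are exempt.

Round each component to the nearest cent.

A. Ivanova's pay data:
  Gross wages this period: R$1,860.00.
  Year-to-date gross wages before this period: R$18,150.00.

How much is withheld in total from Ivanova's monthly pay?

Provincial Income Tax: taxable = R$1,860.00
  9.88% × R$1,860.00 = R$183.77
Workforce Levy: 6.95% × R$1,860.00 = R$129.27
Solidarity Surcharge: cap R$18,560.00 − YTD R$18,150.00 = R$410.00 subject; 3% × R$410.00 = R$12.30
Total: R$183.77 + R$129.27 + R$12.30 = R$325.34

R$325.34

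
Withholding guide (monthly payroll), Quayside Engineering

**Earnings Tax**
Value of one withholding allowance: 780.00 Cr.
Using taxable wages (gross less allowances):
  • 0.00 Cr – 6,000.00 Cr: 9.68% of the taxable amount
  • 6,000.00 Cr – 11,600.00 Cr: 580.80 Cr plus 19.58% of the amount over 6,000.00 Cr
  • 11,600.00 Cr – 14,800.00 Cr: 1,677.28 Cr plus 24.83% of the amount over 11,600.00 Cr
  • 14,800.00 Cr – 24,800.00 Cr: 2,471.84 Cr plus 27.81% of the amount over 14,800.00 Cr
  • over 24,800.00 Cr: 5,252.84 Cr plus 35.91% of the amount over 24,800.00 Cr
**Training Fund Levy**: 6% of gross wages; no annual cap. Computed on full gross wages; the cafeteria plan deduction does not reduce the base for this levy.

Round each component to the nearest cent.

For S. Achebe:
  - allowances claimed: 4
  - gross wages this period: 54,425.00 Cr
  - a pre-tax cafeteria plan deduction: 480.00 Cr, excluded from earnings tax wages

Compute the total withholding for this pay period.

Earnings Tax: taxable = 54,425.00 Cr − 480.00 Cr − 4×780.00 Cr = 50,825.00 Cr
  5,252.84 Cr + 35.91% × (50,825.00 Cr − 24,800.00 Cr) = 5,252.84 Cr + 35.91% × 26,025.00 Cr = 14,598.42 Cr
Training Fund Levy: 6% × 54,425.00 Cr = 3,265.50 Cr
Total: 14,598.42 Cr + 3,265.50 Cr = 17,863.92 Cr

17,863.92 Cr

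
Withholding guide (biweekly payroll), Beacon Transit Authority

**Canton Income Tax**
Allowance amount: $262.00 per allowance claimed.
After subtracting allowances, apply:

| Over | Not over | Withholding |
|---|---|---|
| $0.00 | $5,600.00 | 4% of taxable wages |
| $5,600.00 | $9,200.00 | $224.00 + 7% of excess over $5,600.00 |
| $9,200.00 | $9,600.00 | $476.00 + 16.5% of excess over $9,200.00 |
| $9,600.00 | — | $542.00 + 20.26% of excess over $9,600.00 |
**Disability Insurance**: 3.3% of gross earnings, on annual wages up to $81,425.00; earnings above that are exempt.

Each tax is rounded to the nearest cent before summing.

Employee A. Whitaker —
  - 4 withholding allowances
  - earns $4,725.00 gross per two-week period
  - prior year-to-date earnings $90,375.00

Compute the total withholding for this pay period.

Canton Income Tax: taxable = $4,725.00 − 4×$262.00 = $3,677.00
  4% × $3,677.00 = $147.08
Disability Insurance: YTD $90,375.00 ≥ cap $81,425.00 → $0.00
Total: $147.08 + $0.00 = $147.08

$147.08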